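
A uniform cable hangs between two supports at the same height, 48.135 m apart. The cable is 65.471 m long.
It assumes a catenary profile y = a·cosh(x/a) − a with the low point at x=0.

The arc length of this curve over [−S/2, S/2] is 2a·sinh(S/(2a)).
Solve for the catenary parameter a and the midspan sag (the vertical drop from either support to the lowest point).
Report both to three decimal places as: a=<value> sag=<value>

a=17.192 sag=19.783

seed: a₀ = √(S³/(24(L−S))) = √(48.135³/(24·17.336)) = 16.372364
iter 1: u=1.470008  f(a)=+1.972e+00  f'(a)=-2.612e+00  a ← 16.372364 − (+1.972e+00/-2.612e+00) = 17.127468
iter 2: u=1.405199  f(a)=+1.447e-01  f'(a)=-2.242e+00  a ← 17.127468 − (+1.447e-01/-2.242e+00) = 17.191998
iter 3: u=1.399925  f(a)=+9.143e-04  f'(a)=-2.214e+00  a ← 17.191998 − (+9.143e-04/-2.214e+00) = 17.192411
iter 4: u=1.399891  f(a)=+3.703e-08  f'(a)=-2.213e+00  a ← 17.192411 − (+3.703e-08/-2.213e+00) = 17.192411
iter 5: u=1.399891  f(a)=+0.000e+00  f'(a)=-2.213e+00  a ← 17.192411 − (+0.000e+00/-2.213e+00) = 17.192411
converged: |Δa| < 1e-12 after 5 iterations
sag = a·(cosh(S/(2a)) − 1) = 17.192411·(cosh(1.399891) − 1) = 19.783148
T_max/T_min = cosh(S/(2a)) = 2.150691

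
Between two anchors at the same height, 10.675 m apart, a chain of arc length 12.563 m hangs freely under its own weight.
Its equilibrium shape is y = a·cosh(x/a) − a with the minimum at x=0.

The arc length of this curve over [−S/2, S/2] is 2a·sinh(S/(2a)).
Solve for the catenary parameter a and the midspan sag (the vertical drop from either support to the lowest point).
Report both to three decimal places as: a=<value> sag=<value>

seed: a₀ = √(S³/(24(L−S))) = √(10.675³/(24·1.888)) = 5.181377
iter 1: u=1.030132  f(a)=+1.027e-01  f'(a)=-8.091e-01  a ← 5.181377 − (+1.027e-01/-8.091e-01) = 5.308364
iter 2: u=1.005489  f(a)=+3.898e-03  f'(a)=-7.487e-01  a ← 5.308364 − (+3.898e-03/-7.487e-01) = 5.313570
iter 3: u=1.004503  f(a)=+6.103e-06  f'(a)=-7.464e-01  a ← 5.313570 − (+6.103e-06/-7.464e-01) = 5.313579
iter 4: u=1.004502  f(a)=+1.500e-11  f'(a)=-7.464e-01  a ← 5.313579 − (+1.500e-11/-7.464e-01) = 5.313579
iter 5: u=1.004502  f(a)=-1.776e-15  f'(a)=-7.464e-01  a ← 5.313579 − (-1.776e-15/-7.464e-01) = 5.313579
converged: |Δa| < 1e-12 after 5 iterations
sag = a·(cosh(S/(2a)) − 1) = 5.313579·(cosh(1.004502) − 1) = 2.913897
T_max/T_min = cosh(S/(2a)) = 1.548387

a=5.314 sag=2.914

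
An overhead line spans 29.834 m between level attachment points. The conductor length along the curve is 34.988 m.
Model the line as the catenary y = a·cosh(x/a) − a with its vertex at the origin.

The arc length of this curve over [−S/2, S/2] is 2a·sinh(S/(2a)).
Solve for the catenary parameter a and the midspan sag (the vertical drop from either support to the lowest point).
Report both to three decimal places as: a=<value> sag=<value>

seed: a₀ = √(S³/(24(L−S))) = √(29.834³/(24·5.154)) = 14.651747
iter 1: u=1.018104  f(a)=+2.738e-01  f'(a)=-7.792e-01  a ← 14.651747 − (+2.738e-01/-7.792e-01) = 15.003132
iter 2: u=0.994259  f(a)=+1.016e-02  f'(a)=-7.224e-01  a ← 15.003132 − (+1.016e-02/-7.224e-01) = 15.017197
iter 3: u=0.993328  f(a)=+1.518e-05  f'(a)=-7.202e-01  a ← 15.017197 − (+1.518e-05/-7.202e-01) = 15.017218
iter 4: u=0.993326  f(a)=+3.401e-11  f'(a)=-7.202e-01  a ← 15.017218 − (+3.401e-11/-7.202e-01) = 15.017218
iter 5: u=0.993326  f(a)=+0.000e+00  f'(a)=-7.202e-01  a ← 15.017218 − (+0.000e+00/-7.202e-01) = 15.017218
converged: |Δa| < 1e-12 after 5 iterations
sag = a·(cosh(S/(2a)) − 1) = 15.017218·(cosh(0.993326) − 1) = 8.038299
T_max/T_min = cosh(S/(2a)) = 1.535272

a=15.017 sag=8.038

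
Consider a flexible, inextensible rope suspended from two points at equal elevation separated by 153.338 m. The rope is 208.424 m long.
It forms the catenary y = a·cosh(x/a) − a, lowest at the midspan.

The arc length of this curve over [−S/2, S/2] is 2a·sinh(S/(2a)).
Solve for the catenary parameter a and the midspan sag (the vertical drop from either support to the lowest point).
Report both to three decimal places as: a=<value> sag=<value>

a=54.831 sag=62.926

seed: a₀ = √(S³/(24(L−S))) = √(153.338³/(24·55.086)) = 52.221393
iter 1: u=1.468153  f(a)=+6.251e+00  f'(a)=-2.601e+00  a ← 52.221393 − (+6.251e+00/-2.601e+00) = 54.624725
iter 2: u=1.403559  f(a)=+4.574e-01  f'(a)=-2.233e+00  a ← 54.624725 − (+4.574e-01/-2.233e+00) = 54.829573
iter 3: u=1.398315  f(a)=+2.877e-03  f'(a)=-2.205e+00  a ← 54.829573 − (+2.877e-03/-2.205e+00) = 54.830878
iter 4: u=1.398281  f(a)=+1.154e-07  f'(a)=-2.205e+00  a ← 54.830878 − (+1.154e-07/-2.205e+00) = 54.830878
iter 5: u=1.398281  f(a)=-5.684e-14  f'(a)=-2.205e+00  a ← 54.830878 − (-5.684e-14/-2.205e+00) = 54.830878
converged: |Δa| < 1e-12 after 5 iterations
sag = a·(cosh(S/(2a)) − 1) = 54.830878·(cosh(1.398281) − 1) = 62.925507
T_max/T_min = cosh(S/(2a)) = 2.147629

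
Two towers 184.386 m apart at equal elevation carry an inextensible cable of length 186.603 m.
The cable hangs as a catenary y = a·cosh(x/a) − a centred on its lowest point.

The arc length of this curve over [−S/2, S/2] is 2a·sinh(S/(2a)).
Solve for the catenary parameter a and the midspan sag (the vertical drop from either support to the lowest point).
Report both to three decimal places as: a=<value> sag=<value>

seed: a₀ = √(S³/(24(L−S))) = √(184.386³/(24·2.217)) = 343.244389
iter 1: u=0.268593  f(a)=+8.011e-03  f'(a)=-1.301e-02  a ← 343.244389 − (+8.011e-03/-1.301e-02) = 343.860060
iter 2: u=0.268112  f(a)=+2.160e-05  f'(a)=-1.294e-02  a ← 343.860060 − (+2.160e-05/-1.294e-02) = 343.861730
iter 3: u=0.268111  f(a)=+1.581e-10  f'(a)=-1.294e-02  a ← 343.861730 − (+1.581e-10/-1.294e-02) = 343.861730
iter 4: u=0.268111  f(a)=+0.000e+00  f'(a)=-1.294e-02  a ← 343.861730 − (+0.000e+00/-1.294e-02) = 343.861730
converged: |Δa| < 1e-12 after 4 iterations
sag = a·(cosh(S/(2a)) − 1) = 343.861730·(cosh(0.268111) − 1) = 12.433175
T_max/T_min = cosh(S/(2a)) = 1.036157

a=343.862 sag=12.433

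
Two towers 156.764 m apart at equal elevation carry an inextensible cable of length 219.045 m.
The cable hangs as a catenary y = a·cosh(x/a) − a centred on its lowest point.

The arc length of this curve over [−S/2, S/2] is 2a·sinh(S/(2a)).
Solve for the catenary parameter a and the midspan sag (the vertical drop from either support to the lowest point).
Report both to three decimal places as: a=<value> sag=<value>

seed: a₀ = √(S³/(24(L−S))) = √(156.764³/(24·62.281)) = 50.767537
iter 1: u=1.543939  f(a)=+7.859e+00  f'(a)=-3.090e+00  a ← 50.767537 − (+7.859e+00/-3.090e+00) = 53.310388
iter 2: u=1.470295  f(a)=+6.290e-01  f'(a)=-2.614e+00  a ← 53.310388 − (+6.290e-01/-2.614e+00) = 53.551043
iter 3: u=1.463688  f(a)=+4.805e-03  f'(a)=-2.574e+00  a ← 53.551043 − (+4.805e-03/-2.574e+00) = 53.552910
iter 4: u=1.463637  f(a)=+2.851e-07  f'(a)=-2.574e+00  a ← 53.552910 − (+2.851e-07/-2.574e+00) = 53.552910
iter 5: u=1.463637  f(a)=+0.000e+00  f'(a)=-2.574e+00  a ← 53.552910 − (+0.000e+00/-2.574e+00) = 53.552910
converged: |Δa| < 1e-12 after 5 iterations
sag = a·(cosh(S/(2a)) − 1) = 53.552910·(cosh(1.463637) − 1) = 68.361372
T_max/T_min = cosh(S/(2a)) = 2.276520

a=53.553 sag=68.361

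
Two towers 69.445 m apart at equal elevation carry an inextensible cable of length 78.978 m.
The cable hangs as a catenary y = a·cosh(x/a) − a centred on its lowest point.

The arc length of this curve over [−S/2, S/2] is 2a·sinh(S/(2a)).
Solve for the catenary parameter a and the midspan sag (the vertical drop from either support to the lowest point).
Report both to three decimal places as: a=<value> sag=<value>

a=39.024 sag=16.494

seed: a₀ = √(S³/(24(L−S))) = √(69.445³/(24·9.533)) = 38.259656
iter 1: u=0.907549  f(a)=+4.004e-01  f'(a)=-5.406e-01  a ← 38.259656 − (+4.004e-01/-5.406e-01) = 39.000270
iter 2: u=0.890314  f(a)=+1.192e-02  f'(a)=-5.088e-01  a ← 39.000270 − (+1.192e-02/-5.088e-01) = 39.023698
iter 3: u=0.889780  f(a)=+1.129e-05  f'(a)=-5.079e-01  a ← 39.023698 − (+1.129e-05/-5.079e-01) = 39.023720
iter 4: u=0.889779  f(a)=+1.015e-11  f'(a)=-5.079e-01  a ← 39.023720 − (+1.015e-11/-5.079e-01) = 39.023720
converged: |Δa| < 1e-12 after 4 iterations
sag = a·(cosh(S/(2a)) − 1) = 39.023720·(cosh(0.889779) − 1) = 16.494132
T_max/T_min = cosh(S/(2a)) = 1.422669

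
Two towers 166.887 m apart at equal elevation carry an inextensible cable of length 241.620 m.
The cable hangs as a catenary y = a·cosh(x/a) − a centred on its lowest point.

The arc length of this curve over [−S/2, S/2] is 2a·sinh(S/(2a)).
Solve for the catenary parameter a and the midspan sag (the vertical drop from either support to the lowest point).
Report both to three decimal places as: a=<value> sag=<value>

seed: a₀ = √(S³/(24(L−S))) = √(166.887³/(24·74.733)) = 50.906347
iter 1: u=1.639157  f(a)=+1.071e+01  f'(a)=-3.805e+00  a ← 50.906347 − (+1.071e+01/-3.805e+00) = 53.720493
iter 2: u=1.553290  f(a)=+9.519e-01  f'(a)=-3.156e+00  a ← 53.720493 − (+9.519e-01/-3.156e+00) = 54.022165
iter 3: u=1.544616  f(a)=+9.147e-03  f'(a)=-3.095e+00  a ← 54.022165 − (+9.147e-03/-3.095e+00) = 54.025121
iter 4: u=1.544531  f(a)=+8.626e-07  f'(a)=-3.095e+00  a ← 54.025121 − (+8.626e-07/-3.095e+00) = 54.025121
iter 5: u=1.544531  f(a)=-2.842e-14  f'(a)=-3.095e+00  a ← 54.025121 − (-2.842e-14/-3.095e+00) = 54.025121
converged: |Δa| < 1e-12 after 5 iterations
sag = a·(cosh(S/(2a)) − 1) = 54.025121·(cosh(1.544531) − 1) = 78.314479
T_max/T_min = cosh(S/(2a)) = 2.449594

a=54.025 sag=78.314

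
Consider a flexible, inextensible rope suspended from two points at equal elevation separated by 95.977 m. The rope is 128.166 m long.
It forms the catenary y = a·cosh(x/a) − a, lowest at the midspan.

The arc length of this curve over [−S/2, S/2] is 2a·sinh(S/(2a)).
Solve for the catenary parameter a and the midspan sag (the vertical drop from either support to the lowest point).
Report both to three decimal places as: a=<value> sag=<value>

a=35.415 sag=37.803

seed: a₀ = √(S³/(24(L−S))) = √(95.977³/(24·32.189)) = 33.829174
iter 1: u=1.418554  f(a)=+3.398e+00  f'(a)=-2.315e+00  a ← 33.829174 − (+3.398e+00/-2.315e+00) = 35.297398
iter 2: u=1.359548  f(a)=+2.338e-01  f'(a)=-2.006e+00  a ← 35.297398 − (+2.338e-01/-2.006e+00) = 35.413920
iter 3: u=1.355074  f(a)=+1.287e-03  f'(a)=-1.984e+00  a ← 35.413920 − (+1.287e-03/-1.984e+00) = 35.414569
iter 4: u=1.355050  f(a)=+3.946e-08  f'(a)=-1.984e+00  a ← 35.414569 − (+3.946e-08/-1.984e+00) = 35.414569
iter 5: u=1.355050  f(a)=+0.000e+00  f'(a)=-1.984e+00  a ← 35.414569 − (+0.000e+00/-1.984e+00) = 35.414569
converged: |Δa| < 1e-12 after 5 iterations
sag = a·(cosh(S/(2a)) − 1) = 35.414569·(cosh(1.355050) − 1) = 37.803070
T_max/T_min = cosh(S/(2a)) = 2.067444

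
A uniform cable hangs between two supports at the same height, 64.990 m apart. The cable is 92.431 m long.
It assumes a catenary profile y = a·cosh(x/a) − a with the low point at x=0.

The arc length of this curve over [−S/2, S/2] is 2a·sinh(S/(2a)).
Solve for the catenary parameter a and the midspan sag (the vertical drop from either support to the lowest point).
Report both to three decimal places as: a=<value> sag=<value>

a=21.601 sag=29.414

seed: a₀ = √(S³/(24(L−S))) = √(64.990³/(24·27.441)) = 20.415697
iter 1: u=1.591667  f(a)=+3.693e+00  f'(a)=-3.434e+00  a ← 20.415697 − (+3.693e+00/-3.434e+00) = 21.491215
iter 2: u=1.512013  f(a)=+3.119e-01  f'(a)=-2.876e+00  a ← 21.491215 − (+3.119e-01/-2.876e+00) = 21.599661
iter 3: u=1.504422  f(a)=+2.678e-03  f'(a)=-2.827e+00  a ← 21.599661 − (+2.678e-03/-2.827e+00) = 21.600609
iter 4: u=1.504356  f(a)=+2.012e-07  f'(a)=-2.827e+00  a ← 21.600609 − (+2.012e-07/-2.827e+00) = 21.600609
iter 5: u=1.504356  f(a)=+0.000e+00  f'(a)=-2.827e+00  a ← 21.600609 − (+0.000e+00/-2.827e+00) = 21.600609
converged: |Δa| < 1e-12 after 5 iterations
sag = a·(cosh(S/(2a)) − 1) = 21.600609·(cosh(1.504356) − 1) = 29.413690
T_max/T_min = cosh(S/(2a)) = 2.361707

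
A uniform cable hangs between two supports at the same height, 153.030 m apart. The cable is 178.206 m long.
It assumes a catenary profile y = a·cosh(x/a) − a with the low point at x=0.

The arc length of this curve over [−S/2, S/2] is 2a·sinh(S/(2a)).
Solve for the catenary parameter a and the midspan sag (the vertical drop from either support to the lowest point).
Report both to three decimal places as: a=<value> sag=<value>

seed: a₀ = √(S³/(24(L−S))) = √(153.030³/(24·25.176)) = 77.013326
iter 1: u=0.993529  f(a)=+1.272e+00  f'(a)=-7.207e-01  a ← 77.013326 − (+1.272e+00/-7.207e-01) = 78.778601
iter 2: u=0.971266  f(a)=+4.506e-02  f'(a)=-6.704e-01  a ← 78.778601 − (+4.506e-02/-6.704e-01) = 78.845804
iter 3: u=0.970438  f(a)=+6.111e-05  f'(a)=-6.686e-01  a ← 78.845804 − (+6.111e-05/-6.686e-01) = 78.845895
iter 4: u=0.970437  f(a)=+1.127e-10  f'(a)=-6.686e-01  a ← 78.845895 − (+1.127e-10/-6.686e-01) = 78.845895
iter 5: u=0.970437  f(a)=+0.000e+00  f'(a)=-6.686e-01  a ← 78.845895 − (+0.000e+00/-6.686e-01) = 78.845895
converged: |Δa| < 1e-12 after 5 iterations
sag = a·(cosh(S/(2a)) − 1) = 78.845895·(cosh(0.970437) − 1) = 40.133178
T_max/T_min = cosh(S/(2a)) = 1.509008

a=78.846 sag=40.133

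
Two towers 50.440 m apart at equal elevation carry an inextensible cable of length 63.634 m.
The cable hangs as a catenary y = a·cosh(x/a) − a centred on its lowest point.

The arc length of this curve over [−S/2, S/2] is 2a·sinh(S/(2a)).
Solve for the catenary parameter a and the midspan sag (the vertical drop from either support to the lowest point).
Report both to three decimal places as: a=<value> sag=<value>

a=20.878 sag=17.177

seed: a₀ = √(S³/(24(L−S))) = √(50.440³/(24·13.194)) = 20.131158
iter 1: u=1.252784  f(a)=+1.075e+00  f'(a)=-1.528e+00  a ← 20.131158 − (+1.075e+00/-1.528e+00) = 20.834457
iter 2: u=1.210495  f(a)=+5.890e-02  f'(a)=-1.365e+00  a ← 20.834457 − (+5.890e-02/-1.365e+00) = 20.877604
iter 3: u=1.207993  f(a)=+1.995e-04  f'(a)=-1.356e+00  a ← 20.877604 − (+1.995e-04/-1.356e+00) = 20.877751
iter 4: u=1.207985  f(a)=+2.307e-09  f'(a)=-1.356e+00  a ← 20.877751 − (+2.307e-09/-1.356e+00) = 20.877751
iter 5: u=1.207985  f(a)=+0.000e+00  f'(a)=-1.356e+00  a ← 20.877751 − (+0.000e+00/-1.356e+00) = 20.877751
converged: |Δa| < 1e-12 after 5 iterations
sag = a·(cosh(S/(2a)) − 1) = 20.877751·(cosh(1.207985) − 1) = 17.177498
T_max/T_min = cosh(S/(2a)) = 1.822766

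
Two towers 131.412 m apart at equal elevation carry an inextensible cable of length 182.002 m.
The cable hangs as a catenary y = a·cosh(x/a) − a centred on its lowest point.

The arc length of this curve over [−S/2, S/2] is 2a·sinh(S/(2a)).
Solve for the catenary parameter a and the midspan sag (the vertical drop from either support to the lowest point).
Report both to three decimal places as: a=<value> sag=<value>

seed: a₀ = √(S³/(24(L−S))) = √(131.412³/(24·50.590)) = 43.232921
iter 1: u=1.519814  f(a)=+6.175e+00  f'(a)=-2.927e+00  a ← 43.232921 − (+6.175e+00/-2.927e+00) = 45.342100
iter 2: u=1.449117  f(a)=+4.806e-01  f'(a)=-2.488e+00  a ← 45.342100 − (+4.806e-01/-2.488e+00) = 45.535278
iter 3: u=1.442969  f(a)=+3.455e-03  f'(a)=-2.452e+00  a ← 45.535278 − (+3.455e-03/-2.452e+00) = 45.536687
iter 4: u=1.442924  f(a)=+1.814e-07  f'(a)=-2.452e+00  a ← 45.536687 − (+1.814e-07/-2.452e+00) = 45.536687
iter 5: u=1.442924  f(a)=+2.842e-14  f'(a)=-2.452e+00  a ← 45.536687 − (+2.842e-14/-2.452e+00) = 45.536687
converged: |Δa| < 1e-12 after 5 iterations
sag = a·(cosh(S/(2a)) − 1) = 45.536687·(cosh(1.442924) − 1) = 56.221712
T_max/T_min = cosh(S/(2a)) = 2.234647

a=45.537 sag=56.222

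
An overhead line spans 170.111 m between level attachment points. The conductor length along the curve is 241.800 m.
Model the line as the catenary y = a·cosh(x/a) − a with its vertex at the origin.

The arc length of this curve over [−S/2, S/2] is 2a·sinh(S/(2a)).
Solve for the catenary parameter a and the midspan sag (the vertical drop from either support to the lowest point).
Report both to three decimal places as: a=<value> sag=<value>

a=56.588 sag=76.900

seed: a₀ = √(S³/(24(L−S))) = √(170.111³/(24·71.689)) = 53.489275
iter 1: u=1.590141  f(a)=+9.629e+00  f'(a)=-3.422e+00  a ← 53.489275 − (+9.629e+00/-3.422e+00) = 56.302688
iter 2: u=1.510683  f(a)=+8.118e-01  f'(a)=-2.868e+00  a ← 56.302688 − (+8.118e-01/-2.868e+00) = 56.585802
iter 3: u=1.503124  f(a)=+6.946e-03  f'(a)=-2.819e+00  a ← 56.585802 − (+6.946e-03/-2.819e+00) = 56.588267
iter 4: u=1.503059  f(a)=+5.180e-07  f'(a)=-2.818e+00  a ← 56.588267 − (+5.180e-07/-2.818e+00) = 56.588267
iter 5: u=1.503059  f(a)=+2.842e-14  f'(a)=-2.818e+00  a ← 56.588267 − (+2.842e-14/-2.818e+00) = 56.588267
converged: |Δa| < 1e-12 after 5 iterations
sag = a·(cosh(S/(2a)) − 1) = 56.588267·(cosh(1.503059) − 1) = 76.899717
T_max/T_min = cosh(S/(2a)) = 2.358934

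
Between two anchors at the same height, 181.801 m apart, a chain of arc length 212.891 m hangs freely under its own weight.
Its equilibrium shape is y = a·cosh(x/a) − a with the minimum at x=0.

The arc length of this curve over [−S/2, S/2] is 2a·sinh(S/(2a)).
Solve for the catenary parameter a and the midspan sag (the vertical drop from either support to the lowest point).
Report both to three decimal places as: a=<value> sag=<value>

seed: a₀ = √(S³/(24(L−S))) = √(181.801³/(24·31.090)) = 89.738420
iter 1: u=1.012950  f(a)=+1.635e+00  f'(a)=-7.667e-01  a ← 89.738420 − (+1.635e+00/-7.667e-01) = 91.870473
iter 2: u=0.989442  f(a)=+6.007e-02  f'(a)=-7.112e-01  a ← 91.870473 − (+6.007e-02/-7.112e-01) = 91.954925
iter 3: u=0.988533  f(a)=+8.797e-05  f'(a)=-7.092e-01  a ← 91.954925 − (+8.797e-05/-7.092e-01) = 91.955049
iter 4: u=0.988532  f(a)=+1.893e-10  f'(a)=-7.092e-01  a ← 91.955049 − (+1.893e-10/-7.092e-01) = 91.955049
iter 5: u=0.988532  f(a)=-2.842e-14  f'(a)=-7.092e-01  a ← 91.955049 − (-2.842e-14/-7.092e-01) = 91.955049
converged: |Δa| < 1e-12 after 5 iterations
sag = a·(cosh(S/(2a)) − 1) = 91.955049·(cosh(0.988532) − 1) = 48.709003
T_max/T_min = cosh(S/(2a)) = 1.529705

a=91.955 sag=48.709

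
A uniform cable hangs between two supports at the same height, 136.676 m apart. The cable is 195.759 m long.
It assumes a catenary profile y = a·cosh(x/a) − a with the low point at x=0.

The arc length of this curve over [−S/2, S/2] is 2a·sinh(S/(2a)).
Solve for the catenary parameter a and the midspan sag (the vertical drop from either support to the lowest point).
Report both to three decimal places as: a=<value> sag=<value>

seed: a₀ = √(S³/(24(L−S))) = √(136.676³/(24·59.083)) = 42.432781
iter 1: u=1.610500  f(a)=+8.153e+00  f'(a)=-3.577e+00  a ← 42.432781 − (+8.153e+00/-3.577e+00) = 44.711837
iter 2: u=1.528410  f(a)=+7.029e-01  f'(a)=-2.985e+00  a ← 44.711837 − (+7.029e-01/-2.985e+00) = 44.947336
iter 3: u=1.520402  f(a)=+6.314e-03  f'(a)=-2.931e+00  a ← 44.947336 − (+6.314e-03/-2.931e+00) = 44.949490
iter 4: u=1.520329  f(a)=+5.196e-07  f'(a)=-2.931e+00  a ← 44.949490 − (+5.196e-07/-2.931e+00) = 44.949490
iter 5: u=1.520329  f(a)=+5.684e-14  f'(a)=-2.931e+00  a ← 44.949490 − (+5.684e-14/-2.931e+00) = 44.949490
converged: |Δa| < 1e-12 after 5 iterations
sag = a·(cosh(S/(2a)) − 1) = 44.949490·(cosh(1.520329) − 1) = 62.757767
T_max/T_min = cosh(S/(2a)) = 2.396184

a=44.949 sag=62.758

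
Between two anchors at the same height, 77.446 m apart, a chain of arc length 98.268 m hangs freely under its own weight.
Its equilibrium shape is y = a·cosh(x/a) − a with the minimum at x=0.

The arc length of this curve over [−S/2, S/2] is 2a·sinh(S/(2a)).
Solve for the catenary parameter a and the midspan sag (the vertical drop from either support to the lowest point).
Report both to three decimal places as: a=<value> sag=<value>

a=31.649 sag=26.796

seed: a₀ = √(S³/(24(L−S))) = √(77.446³/(24·20.822)) = 30.488190
iter 1: u=1.270098  f(a)=+1.745e+00  f'(a)=-1.599e+00  a ← 30.488190 − (+1.745e+00/-1.599e+00) = 31.579537
iter 2: u=1.226205  f(a)=+9.810e-02  f'(a)=-1.424e+00  a ← 31.579537 − (+9.810e-02/-1.424e+00) = 31.648419
iter 3: u=1.223537  f(a)=+3.507e-04  f'(a)=-1.414e+00  a ← 31.648419 − (+3.507e-04/-1.414e+00) = 31.648667
iter 4: u=1.223527  f(a)=+4.517e-09  f'(a)=-1.414e+00  a ← 31.648667 − (+4.517e-09/-1.414e+00) = 31.648667
iter 5: u=1.223527  f(a)=-1.421e-14  f'(a)=-1.414e+00  a ← 31.648667 − (-1.421e-14/-1.414e+00) = 31.648667
converged: |Δa| < 1e-12 after 5 iterations
sag = a·(cosh(S/(2a)) − 1) = 31.648667·(cosh(1.223527) − 1) = 26.796077
T_max/T_min = cosh(S/(2a)) = 1.846673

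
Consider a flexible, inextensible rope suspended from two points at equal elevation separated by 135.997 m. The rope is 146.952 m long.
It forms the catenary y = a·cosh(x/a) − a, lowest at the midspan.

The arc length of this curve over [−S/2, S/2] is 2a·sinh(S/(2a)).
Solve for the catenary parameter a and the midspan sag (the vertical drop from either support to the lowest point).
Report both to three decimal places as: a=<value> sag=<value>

seed: a₀ = √(S³/(24(L−S))) = √(135.997³/(24·10.955)) = 97.809757
iter 1: u=0.695212  f(a)=+2.678e-01  f'(a)=-2.350e-01  a ← 97.809757 − (+2.678e-01/-2.350e-01) = 98.949250
iter 2: u=0.687206  f(a)=+4.752e-03  f'(a)=-2.267e-01  a ← 98.949250 − (+4.752e-03/-2.267e-01) = 98.970207
iter 3: u=0.687060  f(a)=+1.556e-06  f'(a)=-2.266e-01  a ← 98.970207 − (+1.556e-06/-2.266e-01) = 98.970214
iter 4: u=0.687060  f(a)=+1.705e-13  f'(a)=-2.266e-01  a ← 98.970214 − (+1.705e-13/-2.266e-01) = 98.970214
converged: |Δa| < 1e-12 after 4 iterations
sag = a·(cosh(S/(2a)) − 1) = 98.970214·(cosh(0.687060) − 1) = 24.293024
T_max/T_min = cosh(S/(2a)) = 1.245458

a=98.970 sag=24.293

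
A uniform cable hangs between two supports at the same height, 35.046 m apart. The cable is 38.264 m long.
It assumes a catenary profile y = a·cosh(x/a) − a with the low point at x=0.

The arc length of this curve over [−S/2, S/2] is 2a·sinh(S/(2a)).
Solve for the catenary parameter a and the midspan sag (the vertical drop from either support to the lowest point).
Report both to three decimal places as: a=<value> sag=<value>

seed: a₀ = √(S³/(24(L−S))) = √(35.046³/(24·3.218)) = 23.607992
iter 1: u=0.742249  f(a)=+8.982e-02  f'(a)=-2.879e-01  a ← 23.607992 − (+8.982e-02/-2.879e-01) = 23.919923
iter 2: u=0.732569  f(a)=+1.811e-03  f'(a)=-2.764e-01  a ← 23.919923 − (+1.811e-03/-2.764e-01) = 23.926475
iter 3: u=0.732369  f(a)=+7.701e-07  f'(a)=-2.762e-01  a ← 23.926475 − (+7.701e-07/-2.762e-01) = 23.926478
iter 4: u=0.732369  f(a)=+1.421e-13  f'(a)=-2.762e-01  a ← 23.926478 − (+1.421e-13/-2.762e-01) = 23.926478
converged: |Δa| < 1e-12 after 4 iterations
sag = a·(cosh(S/(2a)) − 1) = 23.926478·(cosh(0.732369) − 1) = 6.708629
T_max/T_min = cosh(S/(2a)) = 1.280385

a=23.926 sag=6.709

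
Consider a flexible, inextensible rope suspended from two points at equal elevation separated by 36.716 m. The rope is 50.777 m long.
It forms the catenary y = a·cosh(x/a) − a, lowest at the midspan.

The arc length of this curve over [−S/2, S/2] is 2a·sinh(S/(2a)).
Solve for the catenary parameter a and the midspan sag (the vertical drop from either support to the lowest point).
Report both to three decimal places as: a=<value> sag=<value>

a=12.753 sag=15.659

seed: a₀ = √(S³/(24(L−S))) = √(36.716³/(24·14.061)) = 12.110702
iter 1: u=1.515849  f(a)=+1.707e+00  f'(a)=-2.901e+00  a ← 12.110702 − (+1.707e+00/-2.901e+00) = 12.698957
iter 2: u=1.445631  f(a)=+1.322e-01  f'(a)=-2.468e+00  a ← 12.698957 − (+1.322e-01/-2.468e+00) = 12.752542
iter 3: u=1.439556  f(a)=+9.411e-04  f'(a)=-2.433e+00  a ← 12.752542 − (+9.411e-04/-2.433e+00) = 12.752929
iter 4: u=1.439512  f(a)=+4.842e-08  f'(a)=-2.432e+00  a ← 12.752929 − (+4.842e-08/-2.432e+00) = 12.752929
iter 5: u=1.439512  f(a)=+0.000e+00  f'(a)=-2.432e+00  a ← 12.752929 − (+0.000e+00/-2.432e+00) = 12.752929
converged: |Δa| < 1e-12 after 5 iterations
sag = a·(cosh(S/(2a)) − 1) = 12.752929·(cosh(1.439512) − 1) = 15.658567
T_max/T_min = cosh(S/(2a)) = 2.227841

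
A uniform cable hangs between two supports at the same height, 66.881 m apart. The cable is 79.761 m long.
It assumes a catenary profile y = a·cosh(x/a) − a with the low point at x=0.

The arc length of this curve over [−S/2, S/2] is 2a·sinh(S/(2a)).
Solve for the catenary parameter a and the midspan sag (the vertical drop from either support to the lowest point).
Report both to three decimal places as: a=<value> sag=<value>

a=31.971 sag=19.143

seed: a₀ = √(S³/(24(L−S))) = √(66.881³/(24·12.880)) = 31.109325
iter 1: u=1.074935  f(a)=+7.649e-01  f'(a)=-9.278e-01  a ← 31.109325 − (+7.649e-01/-9.278e-01) = 31.933822
iter 2: u=1.047181  f(a)=+3.147e-02  f'(a)=-8.529e-01  a ← 31.933822 − (+3.147e-02/-8.529e-01) = 31.970716
iter 3: u=1.045973  f(a)=+5.830e-05  f'(a)=-8.497e-01  a ← 31.970716 − (+5.830e-05/-8.497e-01) = 31.970784
iter 4: u=1.045971  f(a)=+2.009e-10  f'(a)=-8.497e-01  a ← 31.970784 − (+2.009e-10/-8.497e-01) = 31.970784
iter 5: u=1.045971  f(a)=+1.421e-14  f'(a)=-8.497e-01  a ← 31.970784 − (+1.421e-14/-8.497e-01) = 31.970784
converged: |Δa| < 1e-12 after 5 iterations
sag = a·(cosh(S/(2a)) − 1) = 31.970784·(cosh(1.045971) − 1) = 19.142671
T_max/T_min = cosh(S/(2a)) = 1.598755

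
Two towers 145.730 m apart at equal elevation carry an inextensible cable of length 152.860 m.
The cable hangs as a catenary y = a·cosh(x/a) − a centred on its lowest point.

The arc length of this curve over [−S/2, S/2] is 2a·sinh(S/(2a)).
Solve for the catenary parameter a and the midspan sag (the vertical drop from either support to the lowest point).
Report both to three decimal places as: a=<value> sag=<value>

seed: a₀ = √(S³/(24(L−S))) = √(145.730³/(24·7.130)) = 134.484757
iter 1: u=0.541809  f(a)=+1.054e-01  f'(a)=-1.092e-01  a ← 134.484757 − (+1.054e-01/-1.092e-01) = 135.450021
iter 2: u=0.537947  f(a)=+1.145e-03  f'(a)=-1.068e-01  a ← 135.450021 − (+1.145e-03/-1.068e-01) = 135.460744
iter 3: u=0.537905  f(a)=+1.386e-07  f'(a)=-1.068e-01  a ← 135.460744 − (+1.386e-07/-1.068e-01) = 135.460745
iter 4: u=0.537905  f(a)=+0.000e+00  f'(a)=-1.068e-01  a ← 135.460745 − (+0.000e+00/-1.068e-01) = 135.460745
converged: |Δa| < 1e-12 after 4 iterations
sag = a·(cosh(S/(2a)) − 1) = 135.460745·(cosh(0.537905) − 1) = 20.074326
T_max/T_min = cosh(S/(2a)) = 1.148193

a=135.461 sag=20.074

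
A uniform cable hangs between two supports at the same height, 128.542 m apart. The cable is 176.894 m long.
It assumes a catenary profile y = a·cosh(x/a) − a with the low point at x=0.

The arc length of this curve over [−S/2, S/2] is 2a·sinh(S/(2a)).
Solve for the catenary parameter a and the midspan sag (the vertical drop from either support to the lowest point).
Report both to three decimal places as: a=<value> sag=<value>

a=45.013 sag=54.230

seed: a₀ = √(S³/(24(L−S))) = √(128.542³/(24·48.352)) = 42.781375
iter 1: u=1.502313  f(a)=+5.759e+00  f'(a)=-2.813e+00  a ← 42.781375 − (+5.759e+00/-2.813e+00) = 44.828303
iter 2: u=1.433715  f(a)=+4.391e-01  f'(a)=-2.399e+00  a ← 44.828303 − (+4.391e-01/-2.399e+00) = 45.011317
iter 3: u=1.427885  f(a)=+3.019e-03  f'(a)=-2.366e+00  a ← 45.011317 − (+3.019e-03/-2.366e+00) = 45.012593
iter 4: u=1.427845  f(a)=+1.448e-07  f'(a)=-2.366e+00  a ← 45.012593 − (+1.448e-07/-2.366e+00) = 45.012593
iter 5: u=1.427845  f(a)=+0.000e+00  f'(a)=-2.366e+00  a ← 45.012593 − (+0.000e+00/-2.366e+00) = 45.012593
converged: |Δa| < 1e-12 after 5 iterations
sag = a·(cosh(S/(2a)) − 1) = 45.012593·(cosh(1.427845) − 1) = 54.229562
T_max/T_min = cosh(S/(2a)) = 2.204764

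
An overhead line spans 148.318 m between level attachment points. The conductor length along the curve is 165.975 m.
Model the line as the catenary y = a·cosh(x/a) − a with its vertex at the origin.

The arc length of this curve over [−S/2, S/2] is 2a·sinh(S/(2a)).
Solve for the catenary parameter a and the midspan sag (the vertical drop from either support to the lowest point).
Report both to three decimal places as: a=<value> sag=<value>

seed: a₀ = √(S³/(24(L−S))) = √(148.318³/(24·17.657)) = 87.745875
iter 1: u=0.845157  f(a)=+6.414e-01  f'(a)=-4.319e-01  a ← 87.745875 − (+6.414e-01/-4.319e-01) = 89.230875
iter 2: u=0.831091  f(a)=+1.665e-02  f'(a)=-4.098e-01  a ← 89.230875 − (+1.665e-02/-4.098e-01) = 89.271496
iter 3: u=0.830713  f(a)=+1.187e-05  f'(a)=-4.092e-01  a ← 89.271496 − (+1.187e-05/-4.092e-01) = 89.271525
iter 4: u=0.830713  f(a)=+6.025e-12  f'(a)=-4.092e-01  a ← 89.271525 − (+6.025e-12/-4.092e-01) = 89.271525
converged: |Δa| < 1e-12 after 4 iterations
sag = a·(cosh(S/(2a)) − 1) = 89.271525·(cosh(0.830713) − 1) = 32.615022
T_max/T_min = cosh(S/(2a)) = 1.365346

a=89.272 sag=32.615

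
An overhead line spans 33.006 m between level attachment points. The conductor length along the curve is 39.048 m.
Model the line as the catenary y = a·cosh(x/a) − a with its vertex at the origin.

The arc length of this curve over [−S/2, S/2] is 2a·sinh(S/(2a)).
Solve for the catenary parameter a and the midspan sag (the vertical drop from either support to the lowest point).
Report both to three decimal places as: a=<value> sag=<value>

seed: a₀ = √(S³/(24(L−S))) = √(33.006³/(24·6.042)) = 15.746838
iter 1: u=1.048020  f(a)=+3.406e-01  f'(a)=-8.551e-01  a ← 15.746838 − (+3.406e-01/-8.551e-01) = 16.145201
iter 2: u=1.022161  f(a)=+1.335e-02  f'(a)=-7.892e-01  a ← 16.145201 − (+1.335e-02/-7.892e-01) = 16.162122
iter 3: u=1.021091  f(a)=+2.238e-05  f'(a)=-7.866e-01  a ← 16.162122 − (+2.238e-05/-7.866e-01) = 16.162150
iter 4: u=1.021089  f(a)=+6.308e-11  f'(a)=-7.865e-01  a ← 16.162150 − (+6.308e-11/-7.865e-01) = 16.162150
iter 5: u=1.021089  f(a)=+1.421e-14  f'(a)=-7.865e-01  a ← 16.162150 − (+1.421e-14/-7.865e-01) = 16.162150
converged: |Δa| < 1e-12 after 5 iterations
sag = a·(cosh(S/(2a)) − 1) = 16.162150·(cosh(1.021089) − 1) = 9.183494
T_max/T_min = cosh(S/(2a)) = 1.568210

a=16.162 sag=9.183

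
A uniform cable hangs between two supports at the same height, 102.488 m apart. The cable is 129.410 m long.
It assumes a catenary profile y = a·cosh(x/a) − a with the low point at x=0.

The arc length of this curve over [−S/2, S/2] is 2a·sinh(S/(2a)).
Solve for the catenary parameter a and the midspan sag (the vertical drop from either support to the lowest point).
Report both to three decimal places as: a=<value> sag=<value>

seed: a₀ = √(S³/(24(L−S))) = √(102.488³/(24·26.922)) = 40.817861
iter 1: u=1.255431  f(a)=+2.203e+00  f'(a)=-1.539e+00  a ← 40.817861 − (+2.203e+00/-1.539e+00) = 42.249216
iter 2: u=1.212898  f(a)=+1.212e-01  f'(a)=-1.374e+00  a ← 42.249216 − (+1.212e-01/-1.374e+00) = 42.337413
iter 3: u=1.210372  f(a)=+4.139e-04  f'(a)=-1.365e+00  a ← 42.337413 − (+4.139e-04/-1.365e+00) = 42.337717
iter 4: u=1.210363  f(a)=+4.866e-09  f'(a)=-1.365e+00  a ← 42.337717 − (+4.866e-09/-1.365e+00) = 42.337717
iter 5: u=1.210363  f(a)=+0.000e+00  f'(a)=-1.365e+00  a ← 42.337717 − (+0.000e+00/-1.365e+00) = 42.337717
converged: |Δa| < 1e-12 after 5 iterations
sag = a·(cosh(S/(2a)) − 1) = 42.337717·(cosh(1.210363) − 1) = 34.987695
T_max/T_min = cosh(S/(2a)) = 1.826395

a=42.338 sag=34.988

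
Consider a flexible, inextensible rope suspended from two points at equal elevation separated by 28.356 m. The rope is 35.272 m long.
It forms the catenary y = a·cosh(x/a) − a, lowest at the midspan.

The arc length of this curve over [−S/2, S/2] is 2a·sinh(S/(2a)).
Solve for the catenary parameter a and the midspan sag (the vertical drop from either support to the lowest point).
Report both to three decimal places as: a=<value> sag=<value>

a=12.127 sag=9.276

seed: a₀ = √(S³/(24(L−S))) = √(28.356³/(24·6.916)) = 11.720182
iter 1: u=1.209708  f(a)=+5.240e-01  f'(a)=-1.362e+00  a ← 11.720182 − (+5.240e-01/-1.362e+00) = 12.104889
iter 2: u=1.171262  f(a)=+2.691e-02  f'(a)=-1.226e+00  a ← 12.104889 − (+2.691e-02/-1.226e+00) = 12.126845
iter 3: u=1.169142  f(a)=+7.945e-05  f'(a)=-1.218e+00  a ← 12.126845 − (+7.945e-05/-1.218e+00) = 12.126910
iter 4: u=1.169135  f(a)=+6.970e-10  f'(a)=-1.218e+00  a ← 12.126910 − (+6.970e-10/-1.218e+00) = 12.126910
iter 5: u=1.169135  f(a)=+0.000e+00  f'(a)=-1.218e+00  a ← 12.126910 − (+0.000e+00/-1.218e+00) = 12.126910
converged: |Δa| < 1e-12 after 5 iterations
sag = a·(cosh(S/(2a)) − 1) = 12.126910·(cosh(1.169135) − 1) = 9.276137
T_max/T_min = cosh(S/(2a)) = 1.764922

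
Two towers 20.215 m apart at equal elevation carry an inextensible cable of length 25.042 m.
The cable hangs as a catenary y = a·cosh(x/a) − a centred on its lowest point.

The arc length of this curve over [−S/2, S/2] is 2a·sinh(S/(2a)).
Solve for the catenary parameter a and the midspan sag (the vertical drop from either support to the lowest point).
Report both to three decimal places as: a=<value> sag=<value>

a=8.732 sag=6.533

seed: a₀ = √(S³/(24(L−S))) = √(20.215³/(24·4.827)) = 8.444352
iter 1: u=1.196954  f(a)=+3.578e-01  f'(a)=-1.316e+00  a ← 8.444352 − (+3.578e-01/-1.316e+00) = 8.716321
iter 2: u=1.159606  f(a)=+1.801e-02  f'(a)=-1.186e+00  a ← 8.716321 − (+1.801e-02/-1.186e+00) = 8.731507
iter 3: u=1.157589  f(a)=+5.101e-05  f'(a)=-1.179e+00  a ← 8.731507 − (+5.101e-05/-1.179e+00) = 8.731550
iter 4: u=1.157584  f(a)=+4.116e-10  f'(a)=-1.179e+00  a ← 8.731550 − (+4.116e-10/-1.179e+00) = 8.731550
iter 5: u=1.157584  f(a)=-7.105e-15  f'(a)=-1.179e+00  a ← 8.731550 − (-7.105e-15/-1.179e+00) = 8.731550
converged: |Δa| < 1e-12 after 5 iterations
sag = a·(cosh(S/(2a)) − 1) = 8.731550·(cosh(1.157584) − 1) = 6.533292
T_max/T_min = cosh(S/(2a)) = 1.748240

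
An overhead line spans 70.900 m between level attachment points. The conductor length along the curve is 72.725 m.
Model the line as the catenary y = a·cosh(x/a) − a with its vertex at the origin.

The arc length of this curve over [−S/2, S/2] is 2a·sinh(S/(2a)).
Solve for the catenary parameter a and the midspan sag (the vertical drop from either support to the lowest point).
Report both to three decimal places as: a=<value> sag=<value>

seed: a₀ = √(S³/(24(L−S))) = √(70.900³/(24·1.825)) = 90.205350
iter 1: u=0.392992  f(a)=+1.414e-02  f'(a)=-4.109e-02  a ← 90.205350 − (+1.414e-02/-4.109e-02) = 90.549577
iter 2: u=0.391498  f(a)=+8.138e-05  f'(a)=-4.062e-02  a ← 90.549577 − (+8.138e-05/-4.062e-02) = 90.551581
iter 3: u=0.391490  f(a)=+2.728e-09  f'(a)=-4.062e-02  a ← 90.551581 − (+2.728e-09/-4.062e-02) = 90.551581
iter 4: u=0.391490  f(a)=+1.421e-14  f'(a)=-4.062e-02  a ← 90.551581 − (+1.421e-14/-4.062e-02) = 90.551581
converged: |Δa| < 1e-12 after 4 iterations
sag = a·(cosh(S/(2a)) − 1) = 90.551581·(cosh(0.391490) − 1) = 7.028234
T_max/T_min = cosh(S/(2a)) = 1.077616

a=90.552 sag=7.028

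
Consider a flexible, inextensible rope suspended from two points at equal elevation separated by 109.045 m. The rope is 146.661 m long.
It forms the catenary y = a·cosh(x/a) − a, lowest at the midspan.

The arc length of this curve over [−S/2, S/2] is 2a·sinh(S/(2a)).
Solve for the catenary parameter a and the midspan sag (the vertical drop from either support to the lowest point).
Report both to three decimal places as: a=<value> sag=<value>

a=39.721 sag=43.676

seed: a₀ = √(S³/(24(L−S))) = √(109.045³/(24·37.616)) = 37.898036
iter 1: u=1.438663  f(a)=+4.090e+00  f'(a)=-2.428e+00  a ← 37.898036 − (+4.090e+00/-2.428e+00) = 39.582964
iter 2: u=1.377423  f(a)=+2.886e-01  f'(a)=-2.096e+00  a ← 39.582964 − (+2.886e-01/-2.096e+00) = 39.720650
iter 3: u=1.372649  f(a)=+1.678e-03  f'(a)=-2.072e+00  a ← 39.720650 − (+1.678e-03/-2.072e+00) = 39.721460
iter 4: u=1.372621  f(a)=+5.744e-08  f'(a)=-2.072e+00  a ← 39.721460 − (+5.744e-08/-2.072e+00) = 39.721460
iter 5: u=1.372621  f(a)=+2.842e-14  f'(a)=-2.072e+00  a ← 39.721460 − (+2.842e-14/-2.072e+00) = 39.721460
converged: |Δa| < 1e-12 after 5 iterations
sag = a·(cosh(S/(2a)) − 1) = 39.721460·(cosh(1.372621) − 1) = 43.676122
T_max/T_min = cosh(S/(2a)) = 2.099560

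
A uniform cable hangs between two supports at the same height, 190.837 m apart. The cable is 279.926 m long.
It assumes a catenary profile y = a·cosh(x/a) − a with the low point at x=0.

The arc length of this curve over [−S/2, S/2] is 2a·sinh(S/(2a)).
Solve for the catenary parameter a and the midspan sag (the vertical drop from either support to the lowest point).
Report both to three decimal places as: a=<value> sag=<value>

a=60.642 sag=91.894

seed: a₀ = √(S³/(24(L−S))) = √(190.837³/(24·89.089)) = 57.013304
iter 1: u=1.673618  f(a)=+1.334e+01  f'(a)=-4.093e+00  a ← 57.013304 − (+1.334e+01/-4.093e+00) = 60.273204
iter 2: u=1.583100  f(a)=+1.230e+00  f'(a)=-3.370e+00  a ← 60.273204 − (+1.230e+00/-3.370e+00) = 60.638141
iter 3: u=1.573572  f(a)=+1.279e-02  f'(a)=-3.300e+00  a ← 60.638141 − (+1.279e-02/-3.300e+00) = 60.642018
iter 4: u=1.573472  f(a)=+1.416e-06  f'(a)=-3.300e+00  a ← 60.642018 − (+1.416e-06/-3.300e+00) = 60.642018
iter 5: u=1.573472  f(a)=+0.000e+00  f'(a)=-3.300e+00  a ← 60.642018 − (+0.000e+00/-3.300e+00) = 60.642018
converged: |Δa| < 1e-12 after 5 iterations
sag = a·(cosh(S/(2a)) − 1) = 60.642018·(cosh(1.573472) − 1) = 91.893537
T_max/T_min = cosh(S/(2a)) = 2.515344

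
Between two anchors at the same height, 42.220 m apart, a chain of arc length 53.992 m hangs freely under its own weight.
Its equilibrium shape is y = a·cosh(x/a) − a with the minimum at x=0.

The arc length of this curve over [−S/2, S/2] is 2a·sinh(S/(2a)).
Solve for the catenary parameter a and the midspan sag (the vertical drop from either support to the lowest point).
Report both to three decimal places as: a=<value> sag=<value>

a=16.964 sag=14.920

seed: a₀ = √(S³/(24(L−S))) = √(42.220³/(24·11.772)) = 16.320994
iter 1: u=1.293426  f(a)=+1.025e+00  f'(a)=-1.699e+00  a ← 16.320994 − (+1.025e+00/-1.699e+00) = 16.924283
iter 2: u=1.247320  f(a)=+5.956e-02  f'(a)=-1.507e+00  a ← 16.924283 − (+5.956e-02/-1.507e+00) = 16.963821
iter 3: u=1.244413  f(a)=+2.287e-04  f'(a)=-1.495e+00  a ← 16.963821 − (+2.287e-04/-1.495e+00) = 16.963973
iter 4: u=1.244402  f(a)=+3.399e-09  f'(a)=-1.495e+00  a ← 16.963973 − (+3.399e-09/-1.495e+00) = 16.963973
iter 5: u=1.244402  f(a)=-7.105e-15  f'(a)=-1.495e+00  a ← 16.963973 − (-7.105e-15/-1.495e+00) = 16.963973
converged: |Δa| < 1e-12 after 5 iterations
sag = a·(cosh(S/(2a)) − 1) = 16.963973·(cosh(1.244402) − 1) = 14.919571
T_max/T_min = cosh(S/(2a)) = 1.879486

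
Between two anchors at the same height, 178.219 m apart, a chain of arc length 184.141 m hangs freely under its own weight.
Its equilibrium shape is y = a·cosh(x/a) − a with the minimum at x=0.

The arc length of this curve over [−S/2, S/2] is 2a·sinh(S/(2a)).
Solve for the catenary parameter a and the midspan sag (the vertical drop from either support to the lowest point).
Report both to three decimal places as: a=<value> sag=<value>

a=200.555 sag=20.124

seed: a₀ = √(S³/(24(L−S))) = √(178.219³/(24·5.922)) = 199.568127
iter 1: u=0.446512  f(a)=+5.932e-02  f'(a)=-6.054e-02  a ← 199.568127 − (+5.932e-02/-6.054e-02) = 200.547899
iter 2: u=0.444330  f(a)=+4.397e-04  f'(a)=-5.965e-02  a ← 200.547899 − (+4.397e-04/-5.965e-02) = 200.555270
iter 3: u=0.444314  f(a)=+2.456e-08  f'(a)=-5.964e-02  a ← 200.555270 − (+2.456e-08/-5.964e-02) = 200.555271
iter 4: u=0.444314  f(a)=+2.842e-14  f'(a)=-5.964e-02  a ← 200.555271 − (+2.842e-14/-5.964e-02) = 200.555271
converged: |Δa| < 1e-12 after 4 iterations
sag = a·(cosh(S/(2a)) − 1) = 200.555271·(cosh(0.444314) − 1) = 20.124120
T_max/T_min = cosh(S/(2a)) = 1.100342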